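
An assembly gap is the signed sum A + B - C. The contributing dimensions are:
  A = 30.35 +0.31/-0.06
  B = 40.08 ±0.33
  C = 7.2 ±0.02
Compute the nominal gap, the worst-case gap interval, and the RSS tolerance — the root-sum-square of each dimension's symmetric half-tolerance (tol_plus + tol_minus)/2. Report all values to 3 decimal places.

Stack each dimension's contribution:
  +A: nom +30.350 → Σnom=30.350; wc +0.310/-0.060 → slack +0.310/-0.060; half-tol=0.185, Σhalf²=0.034225
  +B: nom +40.080 → Σnom=70.430; wc +0.330/-0.330 → slack +0.640/-0.390; half-tol=0.330, Σhalf²=0.143125
  -C: nom -7.200 → Σnom=63.230; wc +0.020/-0.020 → slack +0.660/-0.410; half-tol=0.020, Σhalf²=0.143525
Nominal = 63.230. Worst-case = [63.230 - 0.410, 63.230 + 0.660] = [62.820, 63.890]. RSS = √0.143525 = 0.379.

nominal=63.230 wc=[62.820,63.890] rss=0.379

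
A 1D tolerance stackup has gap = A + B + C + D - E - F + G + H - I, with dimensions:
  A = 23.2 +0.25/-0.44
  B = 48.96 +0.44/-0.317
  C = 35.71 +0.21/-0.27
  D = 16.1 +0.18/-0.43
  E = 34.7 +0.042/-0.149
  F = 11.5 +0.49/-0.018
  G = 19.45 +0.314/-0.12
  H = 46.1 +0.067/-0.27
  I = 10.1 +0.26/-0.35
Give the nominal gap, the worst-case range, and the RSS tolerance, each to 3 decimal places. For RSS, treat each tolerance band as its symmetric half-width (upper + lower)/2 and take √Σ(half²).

nominal=133.220 wc=[130.581,135.198] rss=0.809

Stack each dimension's contribution:
  +A: nom +23.200 → Σnom=23.200; wc +0.250/-0.440 → slack +0.250/-0.440; half-tol=0.345, Σhalf²=0.119025
  +B: nom +48.960 → Σnom=72.160; wc +0.440/-0.317 → slack +0.690/-0.757; half-tol=0.379, Σhalf²=0.262287
  +C: nom +35.710 → Σnom=107.870; wc +0.210/-0.270 → slack +0.900/-1.027; half-tol=0.240, Σhalf²=0.319887
  +D: nom +16.100 → Σnom=123.970; wc +0.180/-0.430 → slack +1.080/-1.457; half-tol=0.305, Σhalf²=0.412912
  -E: nom -34.700 → Σnom=89.270; wc +0.149/-0.042 → slack +1.229/-1.499; half-tol=0.096, Σhalf²=0.422032
  -F: nom -11.500 → Σnom=77.770; wc +0.018/-0.490 → slack +1.247/-1.989; half-tol=0.254, Σhalf²=0.486548
  +G: nom +19.450 → Σnom=97.220; wc +0.314/-0.120 → slack +1.561/-2.109; half-tol=0.217, Σhalf²=0.533637
  +H: nom +46.100 → Σnom=143.320; wc +0.067/-0.270 → slack +1.628/-2.379; half-tol=0.169, Σhalf²=0.562030
  -I: nom -10.100 → Σnom=133.220; wc +0.350/-0.260 → slack +1.978/-2.639; half-tol=0.305, Σhalf²=0.655055
Nominal = 133.220. Worst-case = [133.220 - 2.639, 133.220 + 1.978] = [130.581, 135.198]. RSS = √0.655055 = 0.809.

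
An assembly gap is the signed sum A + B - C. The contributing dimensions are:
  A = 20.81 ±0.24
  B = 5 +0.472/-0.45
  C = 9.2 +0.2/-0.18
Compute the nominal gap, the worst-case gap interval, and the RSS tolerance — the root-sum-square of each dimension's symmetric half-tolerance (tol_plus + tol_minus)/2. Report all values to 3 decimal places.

Stack each dimension's contribution:
  +A: nom +20.810 → Σnom=20.810; wc +0.240/-0.240 → slack +0.240/-0.240; half-tol=0.240, Σhalf²=0.057600
  +B: nom +5.000 → Σnom=25.810; wc +0.472/-0.450 → slack +0.712/-0.690; half-tol=0.461, Σhalf²=0.270121
  -C: nom -9.200 → Σnom=16.610; wc +0.180/-0.200 → slack +0.892/-0.890; half-tol=0.190, Σhalf²=0.306221
Nominal = 16.610. Worst-case = [16.610 - 0.890, 16.610 + 0.892] = [15.720, 17.502]. RSS = √0.306221 = 0.553.

nominal=16.610 wc=[15.720,17.502] rss=0.553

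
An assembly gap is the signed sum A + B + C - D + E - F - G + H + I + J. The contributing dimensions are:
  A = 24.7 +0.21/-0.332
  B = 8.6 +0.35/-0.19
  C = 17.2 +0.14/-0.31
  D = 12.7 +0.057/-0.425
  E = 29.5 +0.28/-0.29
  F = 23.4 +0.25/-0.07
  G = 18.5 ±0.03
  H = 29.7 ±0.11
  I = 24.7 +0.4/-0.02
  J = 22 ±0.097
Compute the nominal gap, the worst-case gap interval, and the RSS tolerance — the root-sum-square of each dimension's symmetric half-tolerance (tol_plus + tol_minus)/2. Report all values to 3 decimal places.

nominal=101.800 wc=[100.114,103.912] rss=0.655

Stack each dimension's contribution:
  +A: nom +24.700 → Σnom=24.700; wc +0.210/-0.332 → slack +0.210/-0.332; half-tol=0.271, Σhalf²=0.073441
  +B: nom +8.600 → Σnom=33.300; wc +0.350/-0.190 → slack +0.560/-0.522; half-tol=0.270, Σhalf²=0.146341
  +C: nom +17.200 → Σnom=50.500; wc +0.140/-0.310 → slack +0.700/-0.832; half-tol=0.225, Σhalf²=0.196966
  -D: nom -12.700 → Σnom=37.800; wc +0.425/-0.057 → slack +1.125/-0.889; half-tol=0.241, Σhalf²=0.255047
  +E: nom +29.500 → Σnom=67.300; wc +0.280/-0.290 → slack +1.405/-1.179; half-tol=0.285, Σhalf²=0.336272
  -F: nom -23.400 → Σnom=43.900; wc +0.070/-0.250 → slack +1.475/-1.429; half-tol=0.160, Σhalf²=0.361872
  -G: nom -18.500 → Σnom=25.400; wc +0.030/-0.030 → slack +1.505/-1.459; half-tol=0.030, Σhalf²=0.362772
  +H: nom +29.700 → Σnom=55.100; wc +0.110/-0.110 → slack +1.615/-1.569; half-tol=0.110, Σhalf²=0.374872
  +I: nom +24.700 → Σnom=79.800; wc +0.400/-0.020 → slack +2.015/-1.589; half-tol=0.210, Σhalf²=0.418972
  +J: nom +22.000 → Σnom=101.800; wc +0.097/-0.097 → slack +2.112/-1.686; half-tol=0.097, Σhalf²=0.428381
Nominal = 101.800. Worst-case = [101.800 - 1.686, 101.800 + 2.112] = [100.114, 103.912]. RSS = √0.428381 = 0.655.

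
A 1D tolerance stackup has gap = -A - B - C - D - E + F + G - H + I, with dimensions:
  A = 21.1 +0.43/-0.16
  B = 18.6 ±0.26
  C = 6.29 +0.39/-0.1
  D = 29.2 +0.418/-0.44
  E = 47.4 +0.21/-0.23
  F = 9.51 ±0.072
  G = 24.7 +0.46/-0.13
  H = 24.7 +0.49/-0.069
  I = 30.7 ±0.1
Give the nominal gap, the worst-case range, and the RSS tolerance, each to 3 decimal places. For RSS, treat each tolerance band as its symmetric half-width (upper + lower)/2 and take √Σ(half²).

Stack each dimension's contribution:
  -A: nom -21.100 → Σnom=-21.100; wc +0.160/-0.430 → slack +0.160/-0.430; half-tol=0.295, Σhalf²=0.087025
  -B: nom -18.600 → Σnom=-39.700; wc +0.260/-0.260 → slack +0.420/-0.690; half-tol=0.260, Σhalf²=0.154625
  -C: nom -6.290 → Σnom=-45.990; wc +0.100/-0.390 → slack +0.520/-1.080; half-tol=0.245, Σhalf²=0.214650
  -D: nom -29.200 → Σnom=-75.190; wc +0.440/-0.418 → slack +0.960/-1.498; half-tol=0.429, Σhalf²=0.398691
  -E: nom -47.400 → Σnom=-122.590; wc +0.230/-0.210 → slack +1.190/-1.708; half-tol=0.220, Σhalf²=0.447091
  +F: nom +9.510 → Σnom=-113.080; wc +0.072/-0.072 → slack +1.262/-1.780; half-tol=0.072, Σhalf²=0.452275
  +G: nom +24.700 → Σnom=-88.380; wc +0.460/-0.130 → slack +1.722/-1.910; half-tol=0.295, Σhalf²=0.539300
  -H: nom -24.700 → Σnom=-113.080; wc +0.069/-0.490 → slack +1.791/-2.400; half-tol=0.279, Σhalf²=0.617420
  +I: nom +30.700 → Σnom=-82.380; wc +0.100/-0.100 → slack +1.891/-2.500; half-tol=0.100, Σhalf²=0.627420
Nominal = -82.380. Worst-case = [-82.380 - 2.500, -82.380 + 1.891] = [-84.880, -80.489]. RSS = √0.627420 = 0.792.

nominal=-82.380 wc=[-84.880,-80.489] rss=0.792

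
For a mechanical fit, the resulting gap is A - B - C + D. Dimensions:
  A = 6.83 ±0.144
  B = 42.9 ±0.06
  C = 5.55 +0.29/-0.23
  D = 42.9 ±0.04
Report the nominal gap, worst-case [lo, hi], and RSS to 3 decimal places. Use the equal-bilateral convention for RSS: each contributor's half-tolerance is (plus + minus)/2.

Stack each dimension's contribution:
  +A: nom +6.830 → Σnom=6.830; wc +0.144/-0.144 → slack +0.144/-0.144; half-tol=0.144, Σhalf²=0.020736
  -B: nom -42.900 → Σnom=-36.070; wc +0.060/-0.060 → slack +0.204/-0.204; half-tol=0.060, Σhalf²=0.024336
  -C: nom -5.550 → Σnom=-41.620; wc +0.230/-0.290 → slack +0.434/-0.494; half-tol=0.260, Σhalf²=0.091936
  +D: nom +42.900 → Σnom=1.280; wc +0.040/-0.040 → slack +0.474/-0.534; half-tol=0.040, Σhalf²=0.093536
Nominal = 1.280. Worst-case = [1.280 - 0.534, 1.280 + 0.474] = [0.746, 1.754]. RSS = √0.093536 = 0.306.

nominal=1.280 wc=[0.746,1.754] rss=0.306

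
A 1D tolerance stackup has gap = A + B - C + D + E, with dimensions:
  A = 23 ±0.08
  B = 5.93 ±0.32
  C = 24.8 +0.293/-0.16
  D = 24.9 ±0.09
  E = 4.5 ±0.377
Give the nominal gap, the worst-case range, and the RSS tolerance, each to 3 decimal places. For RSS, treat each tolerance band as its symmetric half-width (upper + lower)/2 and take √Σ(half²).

nominal=33.530 wc=[32.370,34.557] rss=0.557

Stack each dimension's contribution:
  +A: nom +23.000 → Σnom=23.000; wc +0.080/-0.080 → slack +0.080/-0.080; half-tol=0.080, Σhalf²=0.006400
  +B: nom +5.930 → Σnom=28.930; wc +0.320/-0.320 → slack +0.400/-0.400; half-tol=0.320, Σhalf²=0.108800
  -C: nom -24.800 → Σnom=4.130; wc +0.160/-0.293 → slack +0.560/-0.693; half-tol=0.226, Σhalf²=0.160102
  +D: nom +24.900 → Σnom=29.030; wc +0.090/-0.090 → slack +0.650/-0.783; half-tol=0.090, Σhalf²=0.168202
  +E: nom +4.500 → Σnom=33.530; wc +0.377/-0.377 → slack +1.027/-1.160; half-tol=0.377, Σhalf²=0.310331
Nominal = 33.530. Worst-case = [33.530 - 1.160, 33.530 + 1.027] = [32.370, 34.557]. RSS = √0.310331 = 0.557.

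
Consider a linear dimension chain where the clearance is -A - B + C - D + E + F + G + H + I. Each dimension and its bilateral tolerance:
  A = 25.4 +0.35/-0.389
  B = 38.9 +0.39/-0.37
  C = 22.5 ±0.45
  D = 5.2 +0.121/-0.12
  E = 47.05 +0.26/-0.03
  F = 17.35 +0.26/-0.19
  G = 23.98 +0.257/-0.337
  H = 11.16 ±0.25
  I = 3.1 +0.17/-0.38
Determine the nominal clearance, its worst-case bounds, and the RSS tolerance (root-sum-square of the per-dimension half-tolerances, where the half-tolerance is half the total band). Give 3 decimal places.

nominal=55.640 wc=[53.142,58.166] rss=0.892

Stack each dimension's contribution:
  -A: nom -25.400 → Σnom=-25.400; wc +0.389/-0.350 → slack +0.389/-0.350; half-tol=0.369, Σhalf²=0.136530
  -B: nom -38.900 → Σnom=-64.300; wc +0.370/-0.390 → slack +0.759/-0.740; half-tol=0.380, Σhalf²=0.280930
  +C: nom +22.500 → Σnom=-41.800; wc +0.450/-0.450 → slack +1.209/-1.190; half-tol=0.450, Σhalf²=0.483430
  -D: nom -5.200 → Σnom=-47.000; wc +0.120/-0.121 → slack +1.329/-1.311; half-tol=0.120, Σhalf²=0.497951
  +E: nom +47.050 → Σnom=0.050; wc +0.260/-0.030 → slack +1.589/-1.341; half-tol=0.145, Σhalf²=0.518976
  +F: nom +17.350 → Σnom=17.400; wc +0.260/-0.190 → slack +1.849/-1.531; half-tol=0.225, Σhalf²=0.569601
  +G: nom +23.980 → Σnom=41.380; wc +0.257/-0.337 → slack +2.106/-1.868; half-tol=0.297, Σhalf²=0.657810
  +H: nom +11.160 → Σnom=52.540; wc +0.250/-0.250 → slack +2.356/-2.118; half-tol=0.250, Σhalf²=0.720310
  +I: nom +3.100 → Σnom=55.640; wc +0.170/-0.380 → slack +2.526/-2.498; half-tol=0.275, Σhalf²=0.795935
Nominal = 55.640. Worst-case = [55.640 - 2.498, 55.640 + 2.526] = [53.142, 58.166]. RSS = √0.795935 = 0.892.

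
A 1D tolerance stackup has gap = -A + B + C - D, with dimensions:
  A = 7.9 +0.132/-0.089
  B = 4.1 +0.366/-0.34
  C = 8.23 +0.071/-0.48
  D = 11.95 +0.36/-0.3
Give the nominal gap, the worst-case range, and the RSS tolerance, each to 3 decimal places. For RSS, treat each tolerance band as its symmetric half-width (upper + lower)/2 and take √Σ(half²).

Stack each dimension's contribution:
  -A: nom -7.900 → Σnom=-7.900; wc +0.089/-0.132 → slack +0.089/-0.132; half-tol=0.111, Σhalf²=0.012210
  +B: nom +4.100 → Σnom=-3.800; wc +0.366/-0.340 → slack +0.455/-0.472; half-tol=0.353, Σhalf²=0.136819
  +C: nom +8.230 → Σnom=4.430; wc +0.071/-0.480 → slack +0.526/-0.952; half-tol=0.275, Σhalf²=0.212719
  -D: nom -11.950 → Σnom=-7.520; wc +0.300/-0.360 → slack +0.826/-1.312; half-tol=0.330, Σhalf²=0.321619
Nominal = -7.520. Worst-case = [-7.520 - 1.312, -7.520 + 0.826] = [-8.832, -6.694]. RSS = √0.321619 = 0.567.

nominal=-7.520 wc=[-8.832,-6.694] rss=0.567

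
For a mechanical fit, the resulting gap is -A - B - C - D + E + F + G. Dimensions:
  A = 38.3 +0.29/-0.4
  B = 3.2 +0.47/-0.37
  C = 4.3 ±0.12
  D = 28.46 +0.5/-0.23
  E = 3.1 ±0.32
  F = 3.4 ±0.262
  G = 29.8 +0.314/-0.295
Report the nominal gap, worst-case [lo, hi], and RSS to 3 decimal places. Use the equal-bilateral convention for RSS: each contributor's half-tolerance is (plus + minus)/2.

Stack each dimension's contribution:
  -A: nom -38.300 → Σnom=-38.300; wc +0.400/-0.290 → slack +0.400/-0.290; half-tol=0.345, Σhalf²=0.119025
  -B: nom -3.200 → Σnom=-41.500; wc +0.370/-0.470 → slack +0.770/-0.760; half-tol=0.420, Σhalf²=0.295425
  -C: nom -4.300 → Σnom=-45.800; wc +0.120/-0.120 → slack +0.890/-0.880; half-tol=0.120, Σhalf²=0.309825
  -D: nom -28.460 → Σnom=-74.260; wc +0.230/-0.500 → slack +1.120/-1.380; half-tol=0.365, Σhalf²=0.443050
  +E: nom +3.100 → Σnom=-71.160; wc +0.320/-0.320 → slack +1.440/-1.700; half-tol=0.320, Σhalf²=0.545450
  +F: nom +3.400 → Σnom=-67.760; wc +0.262/-0.262 → slack +1.702/-1.962; half-tol=0.262, Σhalf²=0.614094
  +G: nom +29.800 → Σnom=-37.960; wc +0.314/-0.295 → slack +2.016/-2.257; half-tol=0.304, Σhalf²=0.706814
Nominal = -37.960. Worst-case = [-37.960 - 2.257, -37.960 + 2.016] = [-40.217, -35.944]. RSS = √0.706814 = 0.841.

nominal=-37.960 wc=[-40.217,-35.944] rss=0.841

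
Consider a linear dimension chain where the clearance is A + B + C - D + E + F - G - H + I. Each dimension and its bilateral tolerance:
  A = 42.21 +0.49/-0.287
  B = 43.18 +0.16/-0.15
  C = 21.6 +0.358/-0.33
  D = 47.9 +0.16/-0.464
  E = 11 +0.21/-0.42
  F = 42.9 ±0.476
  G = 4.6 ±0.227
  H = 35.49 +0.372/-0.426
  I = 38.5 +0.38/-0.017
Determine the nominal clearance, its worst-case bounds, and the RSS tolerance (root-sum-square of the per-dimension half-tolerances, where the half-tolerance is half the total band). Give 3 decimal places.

nominal=111.400 wc=[108.961,114.591] rss=0.983

Stack each dimension's contribution:
  +A: nom +42.210 → Σnom=42.210; wc +0.490/-0.287 → slack +0.490/-0.287; half-tol=0.388, Σhalf²=0.150932
  +B: nom +43.180 → Σnom=85.390; wc +0.160/-0.150 → slack +0.650/-0.437; half-tol=0.155, Σhalf²=0.174957
  +C: nom +21.600 → Σnom=106.990; wc +0.358/-0.330 → slack +1.008/-0.767; half-tol=0.344, Σhalf²=0.293293
  -D: nom -47.900 → Σnom=59.090; wc +0.464/-0.160 → slack +1.472/-0.927; half-tol=0.312, Σhalf²=0.390637
  +E: nom +11.000 → Σnom=70.090; wc +0.210/-0.420 → slack +1.682/-1.347; half-tol=0.315, Σhalf²=0.489862
  +F: nom +42.900 → Σnom=112.990; wc +0.476/-0.476 → slack +2.158/-1.823; half-tol=0.476, Σhalf²=0.716438
  -G: nom -4.600 → Σnom=108.390; wc +0.227/-0.227 → slack +2.385/-2.050; half-tol=0.227, Σhalf²=0.767967
  -H: nom -35.490 → Σnom=72.900; wc +0.426/-0.372 → slack +2.811/-2.422; half-tol=0.399, Σhalf²=0.927168
  +I: nom +38.500 → Σnom=111.400; wc +0.380/-0.017 → slack +3.191/-2.439; half-tol=0.199, Σhalf²=0.966570
Nominal = 111.400. Worst-case = [111.400 - 2.439, 111.400 + 3.191] = [108.961, 114.591]. RSS = √0.966570 = 0.983.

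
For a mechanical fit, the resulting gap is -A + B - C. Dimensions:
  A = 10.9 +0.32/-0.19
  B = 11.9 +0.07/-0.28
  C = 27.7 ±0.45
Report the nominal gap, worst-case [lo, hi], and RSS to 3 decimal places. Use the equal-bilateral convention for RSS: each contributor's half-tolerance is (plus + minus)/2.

Stack each dimension's contribution:
  -A: nom -10.900 → Σnom=-10.900; wc +0.190/-0.320 → slack +0.190/-0.320; half-tol=0.255, Σhalf²=0.065025
  +B: nom +11.900 → Σnom=1.000; wc +0.070/-0.280 → slack +0.260/-0.600; half-tol=0.175, Σhalf²=0.095650
  -C: nom -27.700 → Σnom=-26.700; wc +0.450/-0.450 → slack +0.710/-1.050; half-tol=0.450, Σhalf²=0.298150
Nominal = -26.700. Worst-case = [-26.700 - 1.050, -26.700 + 0.710] = [-27.750, -25.990]. RSS = √0.298150 = 0.546.

nominal=-26.700 wc=[-27.750,-25.990] rss=0.546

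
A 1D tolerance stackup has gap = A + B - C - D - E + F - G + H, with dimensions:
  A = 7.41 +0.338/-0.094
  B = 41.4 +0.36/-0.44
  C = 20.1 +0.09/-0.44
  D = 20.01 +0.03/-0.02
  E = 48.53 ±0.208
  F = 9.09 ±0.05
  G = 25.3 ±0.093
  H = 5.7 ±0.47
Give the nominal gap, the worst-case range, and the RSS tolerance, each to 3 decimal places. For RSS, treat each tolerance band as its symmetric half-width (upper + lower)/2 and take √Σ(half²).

Stack each dimension's contribution:
  +A: nom +7.410 → Σnom=7.410; wc +0.338/-0.094 → slack +0.338/-0.094; half-tol=0.216, Σhalf²=0.046656
  +B: nom +41.400 → Σnom=48.810; wc +0.360/-0.440 → slack +0.698/-0.534; half-tol=0.400, Σhalf²=0.206656
  -C: nom -20.100 → Σnom=28.710; wc +0.440/-0.090 → slack +1.138/-0.624; half-tol=0.265, Σhalf²=0.276881
  -D: nom -20.010 → Σnom=8.700; wc +0.020/-0.030 → slack +1.158/-0.654; half-tol=0.025, Σhalf²=0.277506
  -E: nom -48.530 → Σnom=-39.830; wc +0.208/-0.208 → slack +1.366/-0.862; half-tol=0.208, Σhalf²=0.320770
  +F: nom +9.090 → Σnom=-30.740; wc +0.050/-0.050 → slack +1.416/-0.912; half-tol=0.050, Σhalf²=0.323270
  -G: nom -25.300 → Σnom=-56.040; wc +0.093/-0.093 → slack +1.509/-1.005; half-tol=0.093, Σhalf²=0.331919
  +H: nom +5.700 → Σnom=-50.340; wc +0.470/-0.470 → slack +1.979/-1.475; half-tol=0.470, Σhalf²=0.552819
Nominal = -50.340. Worst-case = [-50.340 - 1.475, -50.340 + 1.979] = [-51.815, -48.361]. RSS = √0.552819 = 0.744.

nominal=-50.340 wc=[-51.815,-48.361] rss=0.744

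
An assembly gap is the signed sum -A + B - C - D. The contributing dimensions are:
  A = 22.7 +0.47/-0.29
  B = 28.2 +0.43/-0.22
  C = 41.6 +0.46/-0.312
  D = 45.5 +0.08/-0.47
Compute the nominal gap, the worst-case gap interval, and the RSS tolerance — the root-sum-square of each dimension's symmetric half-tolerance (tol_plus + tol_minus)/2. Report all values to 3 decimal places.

nominal=-81.600 wc=[-82.830,-80.098] rss=0.689

Stack each dimension's contribution:
  -A: nom -22.700 → Σnom=-22.700; wc +0.290/-0.470 → slack +0.290/-0.470; half-tol=0.380, Σhalf²=0.144400
  +B: nom +28.200 → Σnom=5.500; wc +0.430/-0.220 → slack +0.720/-0.690; half-tol=0.325, Σhalf²=0.250025
  -C: nom -41.600 → Σnom=-36.100; wc +0.312/-0.460 → slack +1.032/-1.150; half-tol=0.386, Σhalf²=0.399021
  -D: nom -45.500 → Σnom=-81.600; wc +0.470/-0.080 → slack +1.502/-1.230; half-tol=0.275, Σhalf²=0.474646
Nominal = -81.600. Worst-case = [-81.600 - 1.230, -81.600 + 1.502] = [-82.830, -80.098]. RSS = √0.474646 = 0.689.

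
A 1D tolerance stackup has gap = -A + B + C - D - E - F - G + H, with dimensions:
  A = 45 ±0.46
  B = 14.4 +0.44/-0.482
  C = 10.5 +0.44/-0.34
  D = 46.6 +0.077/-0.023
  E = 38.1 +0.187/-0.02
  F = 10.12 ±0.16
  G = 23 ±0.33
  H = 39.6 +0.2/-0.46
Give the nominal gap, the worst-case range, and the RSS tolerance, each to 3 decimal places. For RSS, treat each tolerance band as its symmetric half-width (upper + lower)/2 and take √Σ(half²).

Stack each dimension's contribution:
  -A: nom -45.000 → Σnom=-45.000; wc +0.460/-0.460 → slack +0.460/-0.460; half-tol=0.460, Σhalf²=0.211600
  +B: nom +14.400 → Σnom=-30.600; wc +0.440/-0.482 → slack +0.900/-0.942; half-tol=0.461, Σhalf²=0.424121
  +C: nom +10.500 → Σnom=-20.100; wc +0.440/-0.340 → slack +1.340/-1.282; half-tol=0.390, Σhalf²=0.576221
  -D: nom -46.600 → Σnom=-66.700; wc +0.023/-0.077 → slack +1.363/-1.359; half-tol=0.050, Σhalf²=0.578721
  -E: nom -38.100 → Σnom=-104.800; wc +0.020/-0.187 → slack +1.383/-1.546; half-tol=0.103, Σhalf²=0.589433
  -F: nom -10.120 → Σnom=-114.920; wc +0.160/-0.160 → slack +1.543/-1.706; half-tol=0.160, Σhalf²=0.615033
  -G: nom -23.000 → Σnom=-137.920; wc +0.330/-0.330 → slack +1.873/-2.036; half-tol=0.330, Σhalf²=0.723933
  +H: nom +39.600 → Σnom=-98.320; wc +0.200/-0.460 → slack +2.073/-2.496; half-tol=0.330, Σhalf²=0.832833
Nominal = -98.320. Worst-case = [-98.320 - 2.496, -98.320 + 2.073] = [-100.816, -96.247]. RSS = √0.832833 = 0.913.

nominal=-98.320 wc=[-100.816,-96.247] rss=0.913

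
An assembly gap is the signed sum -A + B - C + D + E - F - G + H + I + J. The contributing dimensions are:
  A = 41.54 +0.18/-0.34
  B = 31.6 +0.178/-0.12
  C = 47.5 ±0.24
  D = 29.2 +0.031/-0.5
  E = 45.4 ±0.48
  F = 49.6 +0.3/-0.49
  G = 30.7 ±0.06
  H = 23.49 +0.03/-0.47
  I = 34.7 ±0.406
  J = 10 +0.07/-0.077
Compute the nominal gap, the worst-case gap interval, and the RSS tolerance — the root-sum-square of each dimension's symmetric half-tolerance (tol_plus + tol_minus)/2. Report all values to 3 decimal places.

nominal=5.050 wc=[2.217,7.375] rss=0.917

Stack each dimension's contribution:
  -A: nom -41.540 → Σnom=-41.540; wc +0.340/-0.180 → slack +0.340/-0.180; half-tol=0.260, Σhalf²=0.067600
  +B: nom +31.600 → Σnom=-9.940; wc +0.178/-0.120 → slack +0.518/-0.300; half-tol=0.149, Σhalf²=0.089801
  -C: nom -47.500 → Σnom=-57.440; wc +0.240/-0.240 → slack +0.758/-0.540; half-tol=0.240, Σhalf²=0.147401
  +D: nom +29.200 → Σnom=-28.240; wc +0.031/-0.500 → slack +0.789/-1.040; half-tol=0.266, Σhalf²=0.217891
  +E: nom +45.400 → Σnom=17.160; wc +0.480/-0.480 → slack +1.269/-1.520; half-tol=0.480, Σhalf²=0.448291
  -F: nom -49.600 → Σnom=-32.440; wc +0.490/-0.300 → slack +1.759/-1.820; half-tol=0.395, Σhalf²=0.604316
  -G: nom -30.700 → Σnom=-63.140; wc +0.060/-0.060 → slack +1.819/-1.880; half-tol=0.060, Σhalf²=0.607916
  +H: nom +23.490 → Σnom=-39.650; wc +0.030/-0.470 → slack +1.849/-2.350; half-tol=0.250, Σhalf²=0.670416
  +I: nom +34.700 → Σnom=-4.950; wc +0.406/-0.406 → slack +2.255/-2.756; half-tol=0.406, Σhalf²=0.835252
  +J: nom +10.000 → Σnom=5.050; wc +0.070/-0.077 → slack +2.325/-2.833; half-tol=0.074, Σhalf²=0.840655
Nominal = 5.050. Worst-case = [5.050 - 2.833, 5.050 + 2.325] = [2.217, 7.375]. RSS = √0.840655 = 0.917.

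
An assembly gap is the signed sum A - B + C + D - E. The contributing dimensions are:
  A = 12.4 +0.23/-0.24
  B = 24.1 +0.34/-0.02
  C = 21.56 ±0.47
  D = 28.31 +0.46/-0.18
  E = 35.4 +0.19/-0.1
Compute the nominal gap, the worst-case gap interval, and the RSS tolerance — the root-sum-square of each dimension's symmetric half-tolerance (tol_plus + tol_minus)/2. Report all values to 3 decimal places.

nominal=2.770 wc=[1.350,4.050] rss=0.657

Stack each dimension's contribution:
  +A: nom +12.400 → Σnom=12.400; wc +0.230/-0.240 → slack +0.230/-0.240; half-tol=0.235, Σhalf²=0.055225
  -B: nom -24.100 → Σnom=-11.700; wc +0.020/-0.340 → slack +0.250/-0.580; half-tol=0.180, Σhalf²=0.087625
  +C: nom +21.560 → Σnom=9.860; wc +0.470/-0.470 → slack +0.720/-1.050; half-tol=0.470, Σhalf²=0.308525
  +D: nom +28.310 → Σnom=38.170; wc +0.460/-0.180 → slack +1.180/-1.230; half-tol=0.320, Σhalf²=0.410925
  -E: nom -35.400 → Σnom=2.770; wc +0.100/-0.190 → slack +1.280/-1.420; half-tol=0.145, Σhalf²=0.431950
Nominal = 2.770. Worst-case = [2.770 - 1.420, 2.770 + 1.280] = [1.350, 4.050]. RSS = √0.431950 = 0.657.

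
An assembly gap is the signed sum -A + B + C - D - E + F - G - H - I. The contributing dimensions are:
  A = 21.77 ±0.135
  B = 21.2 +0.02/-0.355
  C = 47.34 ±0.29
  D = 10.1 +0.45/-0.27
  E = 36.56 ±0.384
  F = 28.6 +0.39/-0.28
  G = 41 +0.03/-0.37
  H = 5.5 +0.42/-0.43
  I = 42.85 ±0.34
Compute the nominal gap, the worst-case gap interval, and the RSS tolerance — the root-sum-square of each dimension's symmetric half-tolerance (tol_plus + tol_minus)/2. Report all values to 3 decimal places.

nominal=-60.640 wc=[-63.324,-58.011] rss=0.929

Stack each dimension's contribution:
  -A: nom -21.770 → Σnom=-21.770; wc +0.135/-0.135 → slack +0.135/-0.135; half-tol=0.135, Σhalf²=0.018225
  +B: nom +21.200 → Σnom=-0.570; wc +0.020/-0.355 → slack +0.155/-0.490; half-tol=0.188, Σhalf²=0.053381
  +C: nom +47.340 → Σnom=46.770; wc +0.290/-0.290 → slack +0.445/-0.780; half-tol=0.290, Σhalf²=0.137481
  -D: nom -10.100 → Σnom=36.670; wc +0.270/-0.450 → slack +0.715/-1.230; half-tol=0.360, Σhalf²=0.267081
  -E: nom -36.560 → Σnom=0.110; wc +0.384/-0.384 → slack +1.099/-1.614; half-tol=0.384, Σhalf²=0.414537
  +F: nom +28.600 → Σnom=28.710; wc +0.390/-0.280 → slack +1.489/-1.894; half-tol=0.335, Σhalf²=0.526762
  -G: nom -41.000 → Σnom=-12.290; wc +0.370/-0.030 → slack +1.859/-1.924; half-tol=0.200, Σhalf²=0.566762
  -H: nom -5.500 → Σnom=-17.790; wc +0.430/-0.420 → slack +2.289/-2.344; half-tol=0.425, Σhalf²=0.747387
  -I: nom -42.850 → Σnom=-60.640; wc +0.340/-0.340 → slack +2.629/-2.684; half-tol=0.340, Σhalf²=0.862987
Nominal = -60.640. Worst-case = [-60.640 - 2.684, -60.640 + 2.629] = [-63.324, -58.011]. RSS = √0.862987 = 0.929.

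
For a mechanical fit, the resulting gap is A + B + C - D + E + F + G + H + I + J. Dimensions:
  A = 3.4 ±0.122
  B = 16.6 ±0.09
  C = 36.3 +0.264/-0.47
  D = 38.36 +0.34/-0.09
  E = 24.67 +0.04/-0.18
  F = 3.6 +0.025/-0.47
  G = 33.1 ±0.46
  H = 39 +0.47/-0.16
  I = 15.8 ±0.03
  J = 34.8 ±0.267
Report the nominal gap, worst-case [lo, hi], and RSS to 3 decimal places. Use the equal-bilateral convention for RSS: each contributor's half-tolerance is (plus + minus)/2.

nominal=168.910 wc=[166.321,170.768] rss=0.813

Stack each dimension's contribution:
  +A: nom +3.400 → Σnom=3.400; wc +0.122/-0.122 → slack +0.122/-0.122; half-tol=0.122, Σhalf²=0.014884
  +B: nom +16.600 → Σnom=20.000; wc +0.090/-0.090 → slack +0.212/-0.212; half-tol=0.090, Σhalf²=0.022984
  +C: nom +36.300 → Σnom=56.300; wc +0.264/-0.470 → slack +0.476/-0.682; half-tol=0.367, Σhalf²=0.157673
  -D: nom -38.360 → Σnom=17.940; wc +0.090/-0.340 → slack +0.566/-1.022; half-tol=0.215, Σhalf²=0.203898
  +E: nom +24.670 → Σnom=42.610; wc +0.040/-0.180 → slack +0.606/-1.202; half-tol=0.110, Σhalf²=0.215998
  +F: nom +3.600 → Σnom=46.210; wc +0.025/-0.470 → slack +0.631/-1.672; half-tol=0.247, Σhalf²=0.277254
  +G: nom +33.100 → Σnom=79.310; wc +0.460/-0.460 → slack +1.091/-2.132; half-tol=0.460, Σhalf²=0.488854
  +H: nom +39.000 → Σnom=118.310; wc +0.470/-0.160 → slack +1.561/-2.292; half-tol=0.315, Σhalf²=0.588079
  +I: nom +15.800 → Σnom=134.110; wc +0.030/-0.030 → slack +1.591/-2.322; half-tol=0.030, Σhalf²=0.588979
  +J: nom +34.800 → Σnom=168.910; wc +0.267/-0.267 → slack +1.858/-2.589; half-tol=0.267, Σhalf²=0.660268
Nominal = 168.910. Worst-case = [168.910 - 2.589, 168.910 + 1.858] = [166.321, 170.768]. RSS = √0.660268 = 0.813.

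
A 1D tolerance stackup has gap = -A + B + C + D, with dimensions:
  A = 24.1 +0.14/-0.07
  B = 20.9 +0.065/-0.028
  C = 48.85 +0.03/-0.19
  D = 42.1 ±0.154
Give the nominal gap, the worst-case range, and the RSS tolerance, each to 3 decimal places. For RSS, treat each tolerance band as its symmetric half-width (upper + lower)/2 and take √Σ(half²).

Stack each dimension's contribution:
  -A: nom -24.100 → Σnom=-24.100; wc +0.070/-0.140 → slack +0.070/-0.140; half-tol=0.105, Σhalf²=0.011025
  +B: nom +20.900 → Σnom=-3.200; wc +0.065/-0.028 → slack +0.135/-0.168; half-tol=0.046, Σhalf²=0.013187
  +C: nom +48.850 → Σnom=45.650; wc +0.030/-0.190 → slack +0.165/-0.358; half-tol=0.110, Σhalf²=0.025287
  +D: nom +42.100 → Σnom=87.750; wc +0.154/-0.154 → slack +0.319/-0.512; half-tol=0.154, Σhalf²=0.049003
Nominal = 87.750. Worst-case = [87.750 - 0.512, 87.750 + 0.319] = [87.238, 88.069]. RSS = √0.049003 = 0.221.

nominal=87.750 wc=[87.238,88.069] rss=0.221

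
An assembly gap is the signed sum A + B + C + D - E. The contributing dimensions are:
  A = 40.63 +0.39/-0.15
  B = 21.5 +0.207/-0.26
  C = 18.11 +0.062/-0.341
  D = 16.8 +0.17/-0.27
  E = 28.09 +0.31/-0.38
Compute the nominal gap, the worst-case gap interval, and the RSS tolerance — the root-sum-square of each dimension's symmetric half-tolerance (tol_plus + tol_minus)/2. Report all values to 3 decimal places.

nominal=68.950 wc=[67.619,70.159] rss=0.579

Stack each dimension's contribution:
  +A: nom +40.630 → Σnom=40.630; wc +0.390/-0.150 → slack +0.390/-0.150; half-tol=0.270, Σhalf²=0.072900
  +B: nom +21.500 → Σnom=62.130; wc +0.207/-0.260 → slack +0.597/-0.410; half-tol=0.233, Σhalf²=0.127422
  +C: nom +18.110 → Σnom=80.240; wc +0.062/-0.341 → slack +0.659/-0.751; half-tol=0.202, Σhalf²=0.168025
  +D: nom +16.800 → Σnom=97.040; wc +0.170/-0.270 → slack +0.829/-1.021; half-tol=0.220, Σhalf²=0.216425
  -E: nom -28.090 → Σnom=68.950; wc +0.380/-0.310 → slack +1.209/-1.331; half-tol=0.345, Σhalf²=0.335450
Nominal = 68.950. Worst-case = [68.950 - 1.331, 68.950 + 1.209] = [67.619, 70.159]. RSS = √0.335450 = 0.579.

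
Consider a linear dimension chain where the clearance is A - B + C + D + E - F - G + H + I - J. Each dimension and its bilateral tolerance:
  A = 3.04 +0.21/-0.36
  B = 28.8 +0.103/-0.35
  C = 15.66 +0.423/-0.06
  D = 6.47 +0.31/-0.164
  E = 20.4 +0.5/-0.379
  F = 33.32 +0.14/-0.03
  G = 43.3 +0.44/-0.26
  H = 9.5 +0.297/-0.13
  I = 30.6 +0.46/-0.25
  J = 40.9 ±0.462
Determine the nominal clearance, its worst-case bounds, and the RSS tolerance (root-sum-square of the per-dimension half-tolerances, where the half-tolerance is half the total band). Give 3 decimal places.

nominal=-60.650 wc=[-63.138,-57.348] rss=0.977

Stack each dimension's contribution:
  +A: nom +3.040 → Σnom=3.040; wc +0.210/-0.360 → slack +0.210/-0.360; half-tol=0.285, Σhalf²=0.081225
  -B: nom -28.800 → Σnom=-25.760; wc +0.350/-0.103 → slack +0.560/-0.463; half-tol=0.226, Σhalf²=0.132527
  +C: nom +15.660 → Σnom=-10.100; wc +0.423/-0.060 → slack +0.983/-0.523; half-tol=0.241, Σhalf²=0.190849
  +D: nom +6.470 → Σnom=-3.630; wc +0.310/-0.164 → slack +1.293/-0.687; half-tol=0.237, Σhalf²=0.247018
  +E: nom +20.400 → Σnom=16.770; wc +0.500/-0.379 → slack +1.793/-1.066; half-tol=0.440, Σhalf²=0.440179
  -F: nom -33.320 → Σnom=-16.550; wc +0.030/-0.140 → slack +1.823/-1.206; half-tol=0.085, Σhalf²=0.447404
  -G: nom -43.300 → Σnom=-59.850; wc +0.260/-0.440 → slack +2.083/-1.646; half-tol=0.350, Σhalf²=0.569904
  +H: nom +9.500 → Σnom=-50.350; wc +0.297/-0.130 → slack +2.380/-1.776; half-tol=0.213, Σhalf²=0.615486
  +I: nom +30.600 → Σnom=-19.750; wc +0.460/-0.250 → slack +2.840/-2.026; half-tol=0.355, Σhalf²=0.741511
  -J: nom -40.900 → Σnom=-60.650; wc +0.462/-0.462 → slack +3.302/-2.488; half-tol=0.462, Σhalf²=0.954955
Nominal = -60.650. Worst-case = [-60.650 - 2.488, -60.650 + 3.302] = [-63.138, -57.348]. RSS = √0.954955 = 0.977.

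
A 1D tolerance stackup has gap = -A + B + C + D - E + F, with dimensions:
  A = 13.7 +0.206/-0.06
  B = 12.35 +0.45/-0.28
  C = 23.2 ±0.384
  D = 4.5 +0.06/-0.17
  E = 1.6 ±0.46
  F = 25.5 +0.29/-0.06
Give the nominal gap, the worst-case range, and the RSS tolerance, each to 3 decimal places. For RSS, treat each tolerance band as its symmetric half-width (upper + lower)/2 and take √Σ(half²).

Stack each dimension's contribution:
  -A: nom -13.700 → Σnom=-13.700; wc +0.060/-0.206 → slack +0.060/-0.206; half-tol=0.133, Σhalf²=0.017689
  +B: nom +12.350 → Σnom=-1.350; wc +0.450/-0.280 → slack +0.510/-0.486; half-tol=0.365, Σhalf²=0.150914
  +C: nom +23.200 → Σnom=21.850; wc +0.384/-0.384 → slack +0.894/-0.870; half-tol=0.384, Σhalf²=0.298370
  +D: nom +4.500 → Σnom=26.350; wc +0.060/-0.170 → slack +0.954/-1.040; half-tol=0.115, Σhalf²=0.311595
  -E: nom -1.600 → Σnom=24.750; wc +0.460/-0.460 → slack +1.414/-1.500; half-tol=0.460, Σhalf²=0.523195
  +F: nom +25.500 → Σnom=50.250; wc +0.290/-0.060 → slack +1.704/-1.560; half-tol=0.175, Σhalf²=0.553820
Nominal = 50.250. Worst-case = [50.250 - 1.560, 50.250 + 1.704] = [48.690, 51.954]. RSS = √0.553820 = 0.744.

nominal=50.250 wc=[48.690,51.954] rss=0.744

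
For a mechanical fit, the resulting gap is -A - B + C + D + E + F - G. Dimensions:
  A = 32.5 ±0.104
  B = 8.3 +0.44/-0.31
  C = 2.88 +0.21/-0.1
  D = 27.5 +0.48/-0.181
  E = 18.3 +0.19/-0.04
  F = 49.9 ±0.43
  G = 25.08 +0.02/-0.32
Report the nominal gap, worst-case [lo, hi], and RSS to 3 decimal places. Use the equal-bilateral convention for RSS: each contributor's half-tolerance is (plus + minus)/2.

nominal=32.700 wc=[31.385,34.744] rss=0.715

Stack each dimension's contribution:
  -A: nom -32.500 → Σnom=-32.500; wc +0.104/-0.104 → slack +0.104/-0.104; half-tol=0.104, Σhalf²=0.010816
  -B: nom -8.300 → Σnom=-40.800; wc +0.310/-0.440 → slack +0.414/-0.544; half-tol=0.375, Σhalf²=0.151441
  +C: nom +2.880 → Σnom=-37.920; wc +0.210/-0.100 → slack +0.624/-0.644; half-tol=0.155, Σhalf²=0.175466
  +D: nom +27.500 → Σnom=-10.420; wc +0.480/-0.181 → slack +1.104/-0.825; half-tol=0.331, Σhalf²=0.284696
  +E: nom +18.300 → Σnom=7.880; wc +0.190/-0.040 → slack +1.294/-0.865; half-tol=0.115, Σhalf²=0.297921
  +F: nom +49.900 → Σnom=57.780; wc +0.430/-0.430 → slack +1.724/-1.295; half-tol=0.430, Σhalf²=0.482821
  -G: nom -25.080 → Σnom=32.700; wc +0.320/-0.020 → slack +2.044/-1.315; half-tol=0.170, Σhalf²=0.511721
Nominal = 32.700. Worst-case = [32.700 - 1.315, 32.700 + 2.044] = [31.385, 34.744]. RSS = √0.511721 = 0.715.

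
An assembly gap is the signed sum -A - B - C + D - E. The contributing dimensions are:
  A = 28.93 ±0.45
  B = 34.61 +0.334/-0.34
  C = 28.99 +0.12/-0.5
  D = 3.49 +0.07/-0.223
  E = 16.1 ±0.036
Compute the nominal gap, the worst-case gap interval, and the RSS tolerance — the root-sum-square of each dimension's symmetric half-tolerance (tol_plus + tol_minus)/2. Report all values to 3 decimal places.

Stack each dimension's contribution:
  -A: nom -28.930 → Σnom=-28.930; wc +0.450/-0.450 → slack +0.450/-0.450; half-tol=0.450, Σhalf²=0.202500
  -B: nom -34.610 → Σnom=-63.540; wc +0.340/-0.334 → slack +0.790/-0.784; half-tol=0.337, Σhalf²=0.316069
  -C: nom -28.990 → Σnom=-92.530; wc +0.500/-0.120 → slack +1.290/-0.904; half-tol=0.310, Σhalf²=0.412169
  +D: nom +3.490 → Σnom=-89.040; wc +0.070/-0.223 → slack +1.360/-1.127; half-tol=0.147, Σhalf²=0.433631
  -E: nom -16.100 → Σnom=-105.140; wc +0.036/-0.036 → slack +1.396/-1.163; half-tol=0.036, Σhalf²=0.434927
Nominal = -105.140. Worst-case = [-105.140 - 1.163, -105.140 + 1.396] = [-106.303, -103.744]. RSS = √0.434927 = 0.659.

nominal=-105.140 wc=[-106.303,-103.744] rss=0.659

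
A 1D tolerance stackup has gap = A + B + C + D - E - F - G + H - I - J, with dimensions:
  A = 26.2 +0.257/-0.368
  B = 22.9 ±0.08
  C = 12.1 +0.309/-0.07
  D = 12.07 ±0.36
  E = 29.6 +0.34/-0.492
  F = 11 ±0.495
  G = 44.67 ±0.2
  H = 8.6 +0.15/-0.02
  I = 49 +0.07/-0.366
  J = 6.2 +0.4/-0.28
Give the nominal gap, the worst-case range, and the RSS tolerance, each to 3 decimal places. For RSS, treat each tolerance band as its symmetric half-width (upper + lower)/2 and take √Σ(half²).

nominal=-58.600 wc=[-61.003,-55.611] rss=0.948

Stack each dimension's contribution:
  +A: nom +26.200 → Σnom=26.200; wc +0.257/-0.368 → slack +0.257/-0.368; half-tol=0.312, Σhalf²=0.097656
  +B: nom +22.900 → Σnom=49.100; wc +0.080/-0.080 → slack +0.337/-0.448; half-tol=0.080, Σhalf²=0.104056
  +C: nom +12.100 → Σnom=61.200; wc +0.309/-0.070 → slack +0.646/-0.518; half-tol=0.190, Σhalf²=0.139966
  +D: nom +12.070 → Σnom=73.270; wc +0.360/-0.360 → slack +1.006/-0.878; half-tol=0.360, Σhalf²=0.269566
  -E: nom -29.600 → Σnom=43.670; wc +0.492/-0.340 → slack +1.498/-1.218; half-tol=0.416, Σhalf²=0.442623
  -F: nom -11.000 → Σnom=32.670; wc +0.495/-0.495 → slack +1.993/-1.713; half-tol=0.495, Σhalf²=0.687647
  -G: nom -44.670 → Σnom=-12.000; wc +0.200/-0.200 → slack +2.193/-1.913; half-tol=0.200, Σhalf²=0.727648
  +H: nom +8.600 → Σnom=-3.400; wc +0.150/-0.020 → slack +2.343/-1.933; half-tol=0.085, Σhalf²=0.734873
  -I: nom -49.000 → Σnom=-52.400; wc +0.366/-0.070 → slack +2.709/-2.003; half-tol=0.218, Σhalf²=0.782397
  -J: nom -6.200 → Σnom=-58.600; wc +0.280/-0.400 → slack +2.989/-2.403; half-tol=0.340, Σhalf²=0.897997
Nominal = -58.600. Worst-case = [-58.600 - 2.403, -58.600 + 2.989] = [-61.003, -55.611]. RSS = √0.897997 = 0.948.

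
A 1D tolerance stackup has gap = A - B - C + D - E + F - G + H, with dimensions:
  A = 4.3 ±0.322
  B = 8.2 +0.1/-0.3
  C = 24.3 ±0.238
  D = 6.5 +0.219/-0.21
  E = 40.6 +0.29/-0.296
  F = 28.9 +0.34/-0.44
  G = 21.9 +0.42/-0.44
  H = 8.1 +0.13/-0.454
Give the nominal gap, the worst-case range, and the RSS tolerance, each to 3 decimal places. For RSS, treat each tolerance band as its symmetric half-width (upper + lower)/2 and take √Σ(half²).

Stack each dimension's contribution:
  +A: nom +4.300 → Σnom=4.300; wc +0.322/-0.322 → slack +0.322/-0.322; half-tol=0.322, Σhalf²=0.103684
  -B: nom -8.200 → Σnom=-3.900; wc +0.300/-0.100 → slack +0.622/-0.422; half-tol=0.200, Σhalf²=0.143684
  -C: nom -24.300 → Σnom=-28.200; wc +0.238/-0.238 → slack +0.860/-0.660; half-tol=0.238, Σhalf²=0.200328
  +D: nom +6.500 → Σnom=-21.700; wc +0.219/-0.210 → slack +1.079/-0.870; half-tol=0.214, Σhalf²=0.246338
  -E: nom -40.600 → Σnom=-62.300; wc +0.296/-0.290 → slack +1.375/-1.160; half-tol=0.293, Σhalf²=0.332187
  +F: nom +28.900 → Σnom=-33.400; wc +0.340/-0.440 → slack +1.715/-1.600; half-tol=0.390, Σhalf²=0.484287
  -G: nom -21.900 → Σnom=-55.300; wc +0.440/-0.420 → slack +2.155/-2.020; half-tol=0.430, Σhalf²=0.669187
  +H: nom +8.100 → Σnom=-47.200; wc +0.130/-0.454 → slack +2.285/-2.474; half-tol=0.292, Σhalf²=0.754451
Nominal = -47.200. Worst-case = [-47.200 - 2.474, -47.200 + 2.285] = [-49.674, -44.915]. RSS = √0.754451 = 0.869.

nominal=-47.200 wc=[-49.674,-44.915] rss=0.869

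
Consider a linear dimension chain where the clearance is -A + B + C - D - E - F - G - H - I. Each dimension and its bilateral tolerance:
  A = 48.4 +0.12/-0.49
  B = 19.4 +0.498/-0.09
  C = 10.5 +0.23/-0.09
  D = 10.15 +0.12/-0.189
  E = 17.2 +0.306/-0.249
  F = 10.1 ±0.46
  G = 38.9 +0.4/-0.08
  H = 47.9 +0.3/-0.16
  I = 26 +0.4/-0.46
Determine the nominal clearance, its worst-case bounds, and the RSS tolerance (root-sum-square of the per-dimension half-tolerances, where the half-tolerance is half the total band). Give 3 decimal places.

nominal=-168.750 wc=[-171.036,-165.934] rss=0.902

Stack each dimension's contribution:
  -A: nom -48.400 → Σnom=-48.400; wc +0.490/-0.120 → slack +0.490/-0.120; half-tol=0.305, Σhalf²=0.093025
  +B: nom +19.400 → Σnom=-29.000; wc +0.498/-0.090 → slack +0.988/-0.210; half-tol=0.294, Σhalf²=0.179461
  +C: nom +10.500 → Σnom=-18.500; wc +0.230/-0.090 → slack +1.218/-0.300; half-tol=0.160, Σhalf²=0.205061
  -D: nom -10.150 → Σnom=-28.650; wc +0.189/-0.120 → slack +1.407/-0.420; half-tol=0.154, Σhalf²=0.228931
  -E: nom -17.200 → Σnom=-45.850; wc +0.249/-0.306 → slack +1.656/-0.726; half-tol=0.277, Σhalf²=0.305937
  -F: nom -10.100 → Σnom=-55.950; wc +0.460/-0.460 → slack +2.116/-1.186; half-tol=0.460, Σhalf²=0.517537
  -G: nom -38.900 → Σnom=-94.850; wc +0.080/-0.400 → slack +2.196/-1.586; half-tol=0.240, Σhalf²=0.575137
  -H: nom -47.900 → Σnom=-142.750; wc +0.160/-0.300 → slack +2.356/-1.886; half-tol=0.230, Σhalf²=0.628037
  -I: nom -26.000 → Σnom=-168.750; wc +0.460/-0.400 → slack +2.816/-2.286; half-tol=0.430, Σhalf²=0.812937
Nominal = -168.750. Worst-case = [-168.750 - 2.286, -168.750 + 2.816] = [-171.036, -165.934]. RSS = √0.812937 = 0.902.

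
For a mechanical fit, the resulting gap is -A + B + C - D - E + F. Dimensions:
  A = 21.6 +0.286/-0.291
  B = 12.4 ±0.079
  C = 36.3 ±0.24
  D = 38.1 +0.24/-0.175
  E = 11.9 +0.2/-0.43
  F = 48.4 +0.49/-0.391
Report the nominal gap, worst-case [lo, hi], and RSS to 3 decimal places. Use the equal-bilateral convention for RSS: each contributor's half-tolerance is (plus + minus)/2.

Stack each dimension's contribution:
  -A: nom -21.600 → Σnom=-21.600; wc +0.291/-0.286 → slack +0.291/-0.286; half-tol=0.288, Σhalf²=0.083232
  +B: nom +12.400 → Σnom=-9.200; wc +0.079/-0.079 → slack +0.370/-0.365; half-tol=0.079, Σhalf²=0.089473
  +C: nom +36.300 → Σnom=27.100; wc +0.240/-0.240 → slack +0.610/-0.605; half-tol=0.240, Σhalf²=0.147073
  -D: nom -38.100 → Σnom=-11.000; wc +0.175/-0.240 → slack +0.785/-0.845; half-tol=0.207, Σhalf²=0.190129
  -E: nom -11.900 → Σnom=-22.900; wc +0.430/-0.200 → slack +1.215/-1.045; half-tol=0.315, Σhalf²=0.289354
  +F: nom +48.400 → Σnom=25.500; wc +0.490/-0.391 → slack +1.705/-1.436; half-tol=0.441, Σhalf²=0.483395
Nominal = 25.500. Worst-case = [25.500 - 1.436, 25.500 + 1.705] = [24.064, 27.205]. RSS = √0.483395 = 0.695.

nominal=25.500 wc=[24.064,27.205] rss=0.695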